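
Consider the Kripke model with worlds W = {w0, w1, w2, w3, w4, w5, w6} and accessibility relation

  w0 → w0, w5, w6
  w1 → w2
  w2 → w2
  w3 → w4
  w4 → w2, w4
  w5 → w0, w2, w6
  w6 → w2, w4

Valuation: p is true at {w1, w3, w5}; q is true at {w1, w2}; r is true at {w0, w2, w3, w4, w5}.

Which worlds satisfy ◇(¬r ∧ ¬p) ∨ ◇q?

w0: ◇(¬r ∧ ¬p) is T, ◇q is F. ✓
w1: ◇(¬r ∧ ¬p) is F, ◇q is T. ✓
w2: ◇(¬r ∧ ¬p) is F, ◇q is T. ✓
w3: ◇(¬r ∧ ¬p) is F, ◇q is F. ✗
w4: ◇(¬r ∧ ¬p) is F, ◇q is T. ✓
w5: ◇(¬r ∧ ¬p) is T, ◇q is T. ✓
w6: ◇(¬r ∧ ¬p) is F, ◇q is T. ✓

{w0, w1, w2, w4, w5, w6}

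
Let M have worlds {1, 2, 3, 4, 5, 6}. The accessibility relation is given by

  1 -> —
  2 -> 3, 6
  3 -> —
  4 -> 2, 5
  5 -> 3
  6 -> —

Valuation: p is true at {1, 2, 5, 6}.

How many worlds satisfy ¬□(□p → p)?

2

1: □(□p → p) is T. ✗
2: □(□p → p) is F. ✓
3: □(□p → p) is T. ✗
4: □(□p → p) is T. ✗
5: □(□p → p) is F. ✓
6: □(□p → p) is T. ✗
Satisfying worlds: {2, 5}.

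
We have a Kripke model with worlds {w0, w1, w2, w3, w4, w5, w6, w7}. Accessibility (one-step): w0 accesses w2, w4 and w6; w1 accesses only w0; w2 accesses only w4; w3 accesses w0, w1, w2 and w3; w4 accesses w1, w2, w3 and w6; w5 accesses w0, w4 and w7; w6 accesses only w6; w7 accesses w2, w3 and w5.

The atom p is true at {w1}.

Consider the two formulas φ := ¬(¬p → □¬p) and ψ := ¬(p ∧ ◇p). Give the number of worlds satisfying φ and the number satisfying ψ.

2 and 8

For ¬(¬p → □¬p):
w0: ¬p → □¬p is T. ✗
w1: ¬p → □¬p is T. ✗
w2: ¬p → □¬p is T. ✗
w3: ¬p → □¬p is F. ✓
w4: ¬p → □¬p is F. ✓
w5: ¬p → □¬p is T. ✗
w6: ¬p → □¬p is T. ✗
w7: ¬p → □¬p is T. ✗
— 2 worlds.
For ¬(p ∧ ◇p):
w0: p ∧ ◇p is F. ✓
w1: p ∧ ◇p is F. ✓
w2: p ∧ ◇p is F. ✓
w3: p ∧ ◇p is F. ✓
w4: p ∧ ◇p is F. ✓
w5: p ∧ ◇p is F. ✓
w6: p ∧ ◇p is F. ✓
w7: p ∧ ◇p is F. ✓
— 8 worlds.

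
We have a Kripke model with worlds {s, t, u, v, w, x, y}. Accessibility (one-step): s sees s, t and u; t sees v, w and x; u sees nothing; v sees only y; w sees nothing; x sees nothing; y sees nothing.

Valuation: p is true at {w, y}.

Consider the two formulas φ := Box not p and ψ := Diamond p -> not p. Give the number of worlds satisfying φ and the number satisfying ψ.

For Box not p:
s: successors {s, t, u}; not p there: s:T, t:T, u:T. ✓
t: successors {v, w, x}; not p there: v:T, w:F, x:T. ✗
u: no successors, so Box not p holds vacuously. ✓
v: successors {y}; not p there: y:F. ✗
w: no successors, so Box not p holds vacuously. ✓
x: no successors, so Box not p holds vacuously. ✓
y: no successors, so Box not p holds vacuously. ✓
— 5 worlds.
For Diamond p -> not p:
s: Diamond p is F, not p is T. ✓
t: Diamond p is T, not p is T. ✓
u: Diamond p is F, not p is T. ✓
v: Diamond p is T, not p is T. ✓
w: Diamond p is F, not p is F. ✓
x: Diamond p is F, not p is T. ✓
y: Diamond p is F, not p is F. ✓
— 7 worlds.

5 and 7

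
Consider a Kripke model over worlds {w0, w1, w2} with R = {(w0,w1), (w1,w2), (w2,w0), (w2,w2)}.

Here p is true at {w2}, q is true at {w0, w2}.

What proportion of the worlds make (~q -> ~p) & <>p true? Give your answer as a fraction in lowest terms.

w0: ~q -> ~p is T, <>p is F. ✗
w1: ~q -> ~p is T, <>p is T. ✓
w2: ~q -> ~p is T, <>p is T. ✓
That's 2 of 3 worlds, so 2/3.

2/3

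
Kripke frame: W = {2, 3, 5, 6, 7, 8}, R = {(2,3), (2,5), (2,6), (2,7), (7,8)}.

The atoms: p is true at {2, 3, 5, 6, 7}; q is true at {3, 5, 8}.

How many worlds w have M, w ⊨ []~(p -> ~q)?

4

2: successors {3, 5, 6, 7}; ~(p -> ~q) there: 3:T, 5:T, 6:F, 7:F. ✗
3: no successors, so []~(p -> ~q) holds vacuously. ✓
5: no successors, so []~(p -> ~q) holds vacuously. ✓
6: no successors, so []~(p -> ~q) holds vacuously. ✓
7: successors {8}; ~(p -> ~q) there: 8:F. ✗
8: no successors, so []~(p -> ~q) holds vacuously. ✓
Satisfying worlds: {3, 5, 6, 8}.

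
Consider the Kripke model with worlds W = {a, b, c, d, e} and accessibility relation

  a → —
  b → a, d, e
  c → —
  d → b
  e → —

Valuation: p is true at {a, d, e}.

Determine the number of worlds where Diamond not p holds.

a: no successors, so Diamond not p fails. ✗
b: successors {a, d, e}; not p there: a:F, d:F, e:F. ✗
c: no successors, so Diamond not p fails. ✗
d: successors {b}; not p there: b:T. ✓
e: no successors, so Diamond not p fails. ✗
Satisfying worlds: {d}.

1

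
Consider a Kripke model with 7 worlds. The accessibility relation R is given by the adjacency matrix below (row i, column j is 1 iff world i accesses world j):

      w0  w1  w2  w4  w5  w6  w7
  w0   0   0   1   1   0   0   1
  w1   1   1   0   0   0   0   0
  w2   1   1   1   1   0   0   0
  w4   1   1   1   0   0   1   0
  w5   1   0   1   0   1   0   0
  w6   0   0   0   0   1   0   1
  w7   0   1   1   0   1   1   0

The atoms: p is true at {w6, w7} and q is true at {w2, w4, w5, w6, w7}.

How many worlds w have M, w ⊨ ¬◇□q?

w0: ◇□q is F. ✓
w1: ◇□q is T. ✗
w2: ◇□q is T. ✗
w4: ◇□q is T. ✗
w5: ◇□q is T. ✗
w6: ◇□q is F. ✓
w7: ◇□q is T. ✗
Satisfying worlds: {w0, w6}.

2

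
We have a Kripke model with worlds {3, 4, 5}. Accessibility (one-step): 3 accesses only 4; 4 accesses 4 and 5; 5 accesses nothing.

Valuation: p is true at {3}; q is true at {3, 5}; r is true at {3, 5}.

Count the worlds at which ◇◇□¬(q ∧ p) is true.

3: successors {4}; ◇□¬(q ∧ p) there: 4:T. ✓
4: successors {4, 5}; ◇□¬(q ∧ p) there: 4:T, 5:F. ✓
5: no successors, so ◇◇□¬(q ∧ p) fails. ✗
Satisfying worlds: {3, 4}.

2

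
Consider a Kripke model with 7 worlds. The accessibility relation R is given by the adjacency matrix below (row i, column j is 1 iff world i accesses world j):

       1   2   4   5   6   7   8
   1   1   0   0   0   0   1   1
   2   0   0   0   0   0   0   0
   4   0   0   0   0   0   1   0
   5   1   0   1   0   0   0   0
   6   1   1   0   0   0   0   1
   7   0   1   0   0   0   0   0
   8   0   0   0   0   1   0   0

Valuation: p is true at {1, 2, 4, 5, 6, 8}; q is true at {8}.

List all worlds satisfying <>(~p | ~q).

{1, 4, 5, 6, 7, 8}

1: successors {1, 7, 8}; ~p | ~q there: 1:T, 7:T, 8:F. ✓
2: no successors, so <>(~p | ~q) fails. ✗
4: successors {7}; ~p | ~q there: 7:T. ✓
5: successors {1, 4}; ~p | ~q there: 1:T, 4:T. ✓
6: successors {1, 2, 8}; ~p | ~q there: 1:T, 2:T, 8:F. ✓
7: successors {2}; ~p | ~q there: 2:T. ✓
8: successors {6}; ~p | ~q there: 6:T. ✓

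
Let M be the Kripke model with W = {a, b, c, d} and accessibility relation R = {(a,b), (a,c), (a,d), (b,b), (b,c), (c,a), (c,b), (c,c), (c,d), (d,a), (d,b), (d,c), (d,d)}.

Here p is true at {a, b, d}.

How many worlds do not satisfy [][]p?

4

a: successors {b, c, d}; []p there: b:F, c:F, d:F. ✗
b: successors {b, c}; []p there: b:F, c:F. ✗
c: successors {a, b, c, d}; []p there: a:F, b:F, c:F, d:F. ✗
d: successors {a, b, c, d}; []p there: a:F, b:F, c:F, d:F. ✗
Satisfying worlds: ∅.
So [][]p fails at the other 4 worlds.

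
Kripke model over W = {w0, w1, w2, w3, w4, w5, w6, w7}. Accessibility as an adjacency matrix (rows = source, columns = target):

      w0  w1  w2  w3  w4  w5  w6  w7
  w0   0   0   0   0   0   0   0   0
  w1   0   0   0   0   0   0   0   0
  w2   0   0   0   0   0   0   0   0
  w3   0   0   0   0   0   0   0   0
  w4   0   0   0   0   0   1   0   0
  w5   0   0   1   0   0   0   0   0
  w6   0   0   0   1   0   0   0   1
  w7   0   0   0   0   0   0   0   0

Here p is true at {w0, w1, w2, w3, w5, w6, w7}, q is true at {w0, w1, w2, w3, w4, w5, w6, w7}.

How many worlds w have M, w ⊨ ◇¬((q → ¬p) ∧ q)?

3

w0: no successors, so ◇¬((q → ¬p) ∧ q) fails. ✗
w1: no successors, so ◇¬((q → ¬p) ∧ q) fails. ✗
w2: no successors, so ◇¬((q → ¬p) ∧ q) fails. ✗
w3: no successors, so ◇¬((q → ¬p) ∧ q) fails. ✗
w4: successors {w5}; ¬((q → ¬p) ∧ q) there: w5:T. ✓
w5: successors {w2}; ¬((q → ¬p) ∧ q) there: w2:T. ✓
w6: successors {w3, w7}; ¬((q → ¬p) ∧ q) there: w3:T, w7:T. ✓
w7: no successors, so ◇¬((q → ¬p) ∧ q) fails. ✗
Satisfying worlds: {w4, w5, w6}.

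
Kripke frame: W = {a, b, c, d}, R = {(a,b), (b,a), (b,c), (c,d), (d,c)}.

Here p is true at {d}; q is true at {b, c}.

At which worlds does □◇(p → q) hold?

a: successors {b}; ◇(p → q) there: b:T. ✓
b: successors {a, c}; ◇(p → q) there: a:T, c:F. ✗
c: successors {d}; ◇(p → q) there: d:T. ✓
d: successors {c}; ◇(p → q) there: c:F. ✗

{a, c}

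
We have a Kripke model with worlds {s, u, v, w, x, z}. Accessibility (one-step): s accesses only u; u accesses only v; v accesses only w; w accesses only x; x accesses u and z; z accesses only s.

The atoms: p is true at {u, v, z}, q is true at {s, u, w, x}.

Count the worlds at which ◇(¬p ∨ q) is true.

s: successors {u}; ¬p ∨ q there: u:T. ✓
u: successors {v}; ¬p ∨ q there: v:F. ✗
v: successors {w}; ¬p ∨ q there: w:T. ✓
w: successors {x}; ¬p ∨ q there: x:T. ✓
x: successors {u, z}; ¬p ∨ q there: u:T, z:F. ✓
z: successors {s}; ¬p ∨ q there: s:T. ✓
Satisfying worlds: {s, v, w, x, z}.

5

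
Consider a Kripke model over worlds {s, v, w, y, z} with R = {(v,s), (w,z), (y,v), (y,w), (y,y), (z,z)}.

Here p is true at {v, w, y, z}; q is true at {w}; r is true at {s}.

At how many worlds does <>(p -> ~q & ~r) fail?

1

s: no successors, so <>(p -> ~q & ~r) fails. ✗
v: successors {s}; p -> ~q & ~r there: s:T. ✓
w: successors {z}; p -> ~q & ~r there: z:T. ✓
y: successors {v, w, y}; p -> ~q & ~r there: v:T, w:F, y:T. ✓
z: successors {z}; p -> ~q & ~r there: z:T. ✓
Satisfying worlds: {v, w, y, z}.
So <>(p -> ~q & ~r) fails at the other 1 world.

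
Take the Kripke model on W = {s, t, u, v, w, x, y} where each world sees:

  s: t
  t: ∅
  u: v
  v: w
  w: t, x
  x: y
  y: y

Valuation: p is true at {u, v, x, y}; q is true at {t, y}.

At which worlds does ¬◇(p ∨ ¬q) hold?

s: ◇(p ∨ ¬q) is F. ✓
t: ◇(p ∨ ¬q) is F. ✓
u: ◇(p ∨ ¬q) is T. ✗
v: ◇(p ∨ ¬q) is T. ✗
w: ◇(p ∨ ¬q) is T. ✗
x: ◇(p ∨ ¬q) is T. ✗
y: ◇(p ∨ ¬q) is T. ✗

{s, t}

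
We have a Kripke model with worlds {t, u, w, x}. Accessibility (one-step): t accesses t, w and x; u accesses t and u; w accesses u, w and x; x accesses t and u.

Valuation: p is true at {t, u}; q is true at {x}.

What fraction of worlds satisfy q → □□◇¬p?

3/4

t: q is F, □□◇¬p is F. ✓
u: q is F, □□◇¬p is F. ✓
w: q is F, □□◇¬p is F. ✓
x: q is T, □□◇¬p is F. ✗
That's 3 of 4 worlds, so 3/4.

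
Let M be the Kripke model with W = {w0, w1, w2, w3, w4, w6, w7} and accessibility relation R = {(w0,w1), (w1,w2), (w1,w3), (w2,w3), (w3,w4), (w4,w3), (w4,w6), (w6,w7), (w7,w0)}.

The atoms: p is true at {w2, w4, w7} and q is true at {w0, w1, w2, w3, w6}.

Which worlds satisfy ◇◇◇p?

{w0, w1, w3, w7}

w0: successors {w1}; ◇◇p there: w1:T. ✓
w1: successors {w2, w3}; ◇◇p there: w2:T, w3:F. ✓
w2: successors {w3}; ◇◇p there: w3:F. ✗
w3: successors {w4}; ◇◇p there: w4:T. ✓
w4: successors {w3, w6}; ◇◇p there: w3:F, w6:F. ✗
w6: successors {w7}; ◇◇p there: w7:F. ✗
w7: successors {w0}; ◇◇p there: w0:T. ✓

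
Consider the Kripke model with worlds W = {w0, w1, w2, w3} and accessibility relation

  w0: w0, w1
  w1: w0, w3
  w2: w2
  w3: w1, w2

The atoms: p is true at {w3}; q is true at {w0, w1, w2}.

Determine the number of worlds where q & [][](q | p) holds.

w0: q is T, [][](q | p) is T. ✓
w1: q is T, [][](q | p) is T. ✓
w2: q is T, [][](q | p) is T. ✓
w3: q is F, [][](q | p) is T. ✗
Satisfying worlds: {w0, w1, w2}.

3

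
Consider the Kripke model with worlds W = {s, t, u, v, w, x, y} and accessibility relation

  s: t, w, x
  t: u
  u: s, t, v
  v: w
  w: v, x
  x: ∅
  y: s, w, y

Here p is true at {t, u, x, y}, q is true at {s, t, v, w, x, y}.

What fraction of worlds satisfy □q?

6/7

s: successors {t, w, x}; q there: t:T, w:T, x:T. ✓
t: successors {u}; q there: u:F. ✗
u: successors {s, t, v}; q there: s:T, t:T, v:T. ✓
v: successors {w}; q there: w:T. ✓
w: successors {v, x}; q there: v:T, x:T. ✓
x: no successors, so □q holds vacuously. ✓
y: successors {s, w, y}; q there: s:T, w:T, y:T. ✓
That's 6 of 7 worlds, so 6/7.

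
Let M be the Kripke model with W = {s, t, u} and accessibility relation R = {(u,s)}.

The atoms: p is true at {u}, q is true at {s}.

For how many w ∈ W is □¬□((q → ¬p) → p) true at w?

2

s: no successors, so □¬□((q → ¬p) → p) holds vacuously. ✓
t: no successors, so □¬□((q → ¬p) → p) holds vacuously. ✓
u: successors {s}; ¬□((q → ¬p) → p) there: s:F. ✗
Satisfying worlds: {s, t}.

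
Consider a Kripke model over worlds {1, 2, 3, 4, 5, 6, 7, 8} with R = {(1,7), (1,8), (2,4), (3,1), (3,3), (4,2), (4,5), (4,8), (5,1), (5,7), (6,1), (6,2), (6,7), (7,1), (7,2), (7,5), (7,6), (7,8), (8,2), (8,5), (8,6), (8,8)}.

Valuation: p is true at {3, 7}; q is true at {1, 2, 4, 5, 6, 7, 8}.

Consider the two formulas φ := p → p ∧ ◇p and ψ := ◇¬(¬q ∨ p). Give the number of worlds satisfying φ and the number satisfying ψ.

For p → p ∧ ◇p:
1: p is F, p ∧ ◇p is F. ✓
2: p is F, p ∧ ◇p is F. ✓
3: p is T, p ∧ ◇p is T. ✓
4: p is F, p ∧ ◇p is F. ✓
5: p is F, p ∧ ◇p is F. ✓
6: p is F, p ∧ ◇p is F. ✓
7: p is T, p ∧ ◇p is F. ✗
8: p is F, p ∧ ◇p is F. ✓
— 7 worlds.
For ◇¬(¬q ∨ p):
1: successors {7, 8}; ¬(¬q ∨ p) there: 7:F, 8:T. ✓
2: successors {4}; ¬(¬q ∨ p) there: 4:T. ✓
3: successors {1, 3}; ¬(¬q ∨ p) there: 1:T, 3:F. ✓
4: successors {2, 5, 8}; ¬(¬q ∨ p) there: 2:T, 5:T, 8:T. ✓
5: successors {1, 7}; ¬(¬q ∨ p) there: 1:T, 7:F. ✓
6: successors {1, 2, 7}; ¬(¬q ∨ p) there: 1:T, 2:T, 7:F. ✓
7: successors {1, 2, 5, 6, 8}; ¬(¬q ∨ p) there: 1:T, 2:T, 5:T, 6:T, 8:T. ✓
8: successors {2, 5, 6, 8}; ¬(¬q ∨ p) there: 2:T, 5:T, 6:T, 8:T. ✓
— 8 worlds.

7 and 8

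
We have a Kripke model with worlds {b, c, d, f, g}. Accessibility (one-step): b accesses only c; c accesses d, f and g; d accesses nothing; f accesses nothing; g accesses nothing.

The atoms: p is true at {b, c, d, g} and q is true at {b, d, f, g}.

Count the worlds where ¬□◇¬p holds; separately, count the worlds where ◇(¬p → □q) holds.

For ¬□◇¬p:
b: □◇¬p is T. ✗
c: □◇¬p is F. ✓
d: □◇¬p is T. ✗
f: □◇¬p is T. ✗
g: □◇¬p is T. ✗
— 1 world.
For ◇(¬p → □q):
b: successors {c}; ¬p → □q there: c:T. ✓
c: successors {d, f, g}; ¬p → □q there: d:T, f:T, g:T. ✓
d: no successors, so ◇(¬p → □q) fails. ✗
f: no successors, so ◇(¬p → □q) fails. ✗
g: no successors, so ◇(¬p → □q) fails. ✗
— 2 worlds.

1 and 2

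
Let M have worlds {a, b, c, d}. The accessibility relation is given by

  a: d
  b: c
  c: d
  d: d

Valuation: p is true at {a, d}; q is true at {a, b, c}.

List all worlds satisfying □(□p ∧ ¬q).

{a, c, d}

a: successors {d}; □p ∧ ¬q there: d:T. ✓
b: successors {c}; □p ∧ ¬q there: c:F. ✗
c: successors {d}; □p ∧ ¬q there: d:T. ✓
d: successors {d}; □p ∧ ¬q there: d:T. ✓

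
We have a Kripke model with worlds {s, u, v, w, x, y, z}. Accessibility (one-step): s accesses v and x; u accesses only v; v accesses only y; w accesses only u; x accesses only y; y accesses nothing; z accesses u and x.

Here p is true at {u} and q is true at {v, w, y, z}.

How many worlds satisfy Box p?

2

s: successors {v, x}; p there: v:F, x:F. ✗
u: successors {v}; p there: v:F. ✗
v: successors {y}; p there: y:F. ✗
w: successors {u}; p there: u:T. ✓
x: successors {y}; p there: y:F. ✗
y: no successors, so Box p holds vacuously. ✓
z: successors {u, x}; p there: u:T, x:F. ✗
Satisfying worlds: {w, y}.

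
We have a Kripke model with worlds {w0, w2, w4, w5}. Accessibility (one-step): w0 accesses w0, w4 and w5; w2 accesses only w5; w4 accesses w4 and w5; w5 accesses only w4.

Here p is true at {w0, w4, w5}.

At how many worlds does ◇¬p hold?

0

w0: successors {w0, w4, w5}; ¬p there: w0:F, w4:F, w5:F. ✗
w2: successors {w5}; ¬p there: w5:F. ✗
w4: successors {w4, w5}; ¬p there: w4:F, w5:F. ✗
w5: successors {w4}; ¬p there: w4:F. ✗
Satisfying worlds: ∅.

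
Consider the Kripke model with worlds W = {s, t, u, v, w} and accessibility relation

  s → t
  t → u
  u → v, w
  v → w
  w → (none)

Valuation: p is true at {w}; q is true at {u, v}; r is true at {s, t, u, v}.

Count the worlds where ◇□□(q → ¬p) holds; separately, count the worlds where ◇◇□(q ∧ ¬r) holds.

4 and 2

For ◇□□(q → ¬p):
s: successors {t}; □□(q → ¬p) there: t:T. ✓
t: successors {u}; □□(q → ¬p) there: u:T. ✓
u: successors {v, w}; □□(q → ¬p) there: v:T, w:T. ✓
v: successors {w}; □□(q → ¬p) there: w:T. ✓
w: no successors, so ◇□□(q → ¬p) fails. ✗
— 4 worlds.
For ◇◇□(q ∧ ¬r):
s: successors {t}; ◇□(q ∧ ¬r) there: t:F. ✗
t: successors {u}; ◇□(q ∧ ¬r) there: u:T. ✓
u: successors {v, w}; ◇□(q ∧ ¬r) there: v:T, w:F. ✓
v: successors {w}; ◇□(q ∧ ¬r) there: w:F. ✗
w: no successors, so ◇◇□(q ∧ ¬r) fails. ✗
— 2 worlds.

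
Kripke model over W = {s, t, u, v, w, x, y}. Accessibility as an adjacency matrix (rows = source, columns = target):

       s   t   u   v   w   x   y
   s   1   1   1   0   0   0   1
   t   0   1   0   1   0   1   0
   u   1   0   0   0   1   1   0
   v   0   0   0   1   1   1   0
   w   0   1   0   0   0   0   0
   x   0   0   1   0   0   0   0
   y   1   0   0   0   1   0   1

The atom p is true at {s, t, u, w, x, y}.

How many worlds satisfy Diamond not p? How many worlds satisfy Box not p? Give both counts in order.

For Diamond not p:
s: successors {s, t, u, y}; not p there: s:F, t:F, u:F, y:F. ✗
t: successors {t, v, x}; not p there: t:F, v:T, x:F. ✓
u: successors {s, w, x}; not p there: s:F, w:F, x:F. ✗
v: successors {v, w, x}; not p there: v:T, w:F, x:F. ✓
w: successors {t}; not p there: t:F. ✗
x: successors {u}; not p there: u:F. ✗
y: successors {s, w, y}; not p there: s:F, w:F, y:F. ✗
— 2 worlds.
For Box not p:
s: successors {s, t, u, y}; not p there: s:F, t:F, u:F, y:F. ✗
t: successors {t, v, x}; not p there: t:F, v:T, x:F. ✗
u: successors {s, w, x}; not p there: s:F, w:F, x:F. ✗
v: successors {v, w, x}; not p there: v:T, w:F, x:F. ✗
w: successors {t}; not p there: t:F. ✗
x: successors {u}; not p there: u:F. ✗
y: successors {s, w, y}; not p there: s:F, w:F, y:F. ✗
— 0 worlds.

2 and 0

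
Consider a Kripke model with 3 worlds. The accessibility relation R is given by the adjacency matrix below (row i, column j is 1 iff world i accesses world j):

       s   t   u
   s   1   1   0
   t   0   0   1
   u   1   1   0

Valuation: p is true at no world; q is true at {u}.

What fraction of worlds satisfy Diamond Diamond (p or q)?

2/3

s: successors {s, t}; Diamond (p or q) there: s:F, t:T. ✓
t: successors {u}; Diamond (p or q) there: u:F. ✗
u: successors {s, t}; Diamond (p or q) there: s:F, t:T. ✓
That's 2 of 3 worlds, so 2/3.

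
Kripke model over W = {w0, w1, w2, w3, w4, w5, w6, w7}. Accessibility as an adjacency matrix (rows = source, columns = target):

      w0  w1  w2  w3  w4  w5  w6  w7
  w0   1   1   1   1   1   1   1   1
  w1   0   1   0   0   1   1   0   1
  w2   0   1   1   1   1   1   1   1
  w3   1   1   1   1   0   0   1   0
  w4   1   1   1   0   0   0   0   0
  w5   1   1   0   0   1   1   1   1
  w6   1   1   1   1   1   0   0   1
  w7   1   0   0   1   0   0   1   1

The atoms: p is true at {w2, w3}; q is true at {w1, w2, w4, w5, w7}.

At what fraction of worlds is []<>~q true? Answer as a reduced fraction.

w0: successors {w0, w1, w2, w3, w4, w5, w6, w7}; <>~q there: w0:T, w1:F, w2:T, w3:T, w4:T, w5:T, w6:T, w7:T. ✗
w1: successors {w1, w4, w5, w7}; <>~q there: w1:F, w4:T, w5:T, w7:T. ✗
w2: successors {w1, w2, w3, w4, w5, w6, w7}; <>~q there: w1:F, w2:T, w3:T, w4:T, w5:T, w6:T, w7:T. ✗
w3: successors {w0, w1, w2, w3, w6}; <>~q there: w0:T, w1:F, w2:T, w3:T, w6:T. ✗
w4: successors {w0, w1, w2}; <>~q there: w0:T, w1:F, w2:T. ✗
w5: successors {w0, w1, w4, w5, w6, w7}; <>~q there: w0:T, w1:F, w4:T, w5:T, w6:T, w7:T. ✗
w6: successors {w0, w1, w2, w3, w4, w7}; <>~q there: w0:T, w1:F, w2:T, w3:T, w4:T, w7:T. ✗
w7: successors {w0, w3, w6, w7}; <>~q there: w0:T, w3:T, w6:T, w7:T. ✓
That's 1 of 8 worlds, so 1/8.

1/8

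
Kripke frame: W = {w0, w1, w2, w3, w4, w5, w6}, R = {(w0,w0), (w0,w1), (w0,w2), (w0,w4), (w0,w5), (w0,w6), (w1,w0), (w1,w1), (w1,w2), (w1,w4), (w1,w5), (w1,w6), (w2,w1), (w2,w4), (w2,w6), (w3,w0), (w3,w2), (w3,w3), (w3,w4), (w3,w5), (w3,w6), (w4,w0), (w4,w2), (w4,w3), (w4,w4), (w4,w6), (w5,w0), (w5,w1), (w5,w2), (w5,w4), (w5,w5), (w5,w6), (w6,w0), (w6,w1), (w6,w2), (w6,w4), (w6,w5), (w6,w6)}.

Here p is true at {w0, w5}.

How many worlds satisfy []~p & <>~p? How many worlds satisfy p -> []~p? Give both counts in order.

For []~p & <>~p:
w0: []~p is F, <>~p is T. ✗
w1: []~p is F, <>~p is T. ✗
w2: []~p is T, <>~p is T. ✓
w3: []~p is F, <>~p is T. ✗
w4: []~p is F, <>~p is T. ✗
w5: []~p is F, <>~p is T. ✗
w6: []~p is F, <>~p is T. ✗
— 1 world.
For p -> []~p:
w0: p is T, []~p is F. ✗
w1: p is F, []~p is F. ✓
w2: p is F, []~p is T. ✓
w3: p is F, []~p is F. ✓
w4: p is F, []~p is F. ✓
w5: p is T, []~p is F. ✗
w6: p is F, []~p is F. ✓
— 5 worlds.

1 and 5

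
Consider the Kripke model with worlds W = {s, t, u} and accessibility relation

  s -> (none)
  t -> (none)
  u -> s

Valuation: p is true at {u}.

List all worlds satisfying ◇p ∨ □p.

{s, t}

s: ◇p is F, □p is T. ✓
t: ◇p is F, □p is T. ✓
u: ◇p is F, □p is F. ✗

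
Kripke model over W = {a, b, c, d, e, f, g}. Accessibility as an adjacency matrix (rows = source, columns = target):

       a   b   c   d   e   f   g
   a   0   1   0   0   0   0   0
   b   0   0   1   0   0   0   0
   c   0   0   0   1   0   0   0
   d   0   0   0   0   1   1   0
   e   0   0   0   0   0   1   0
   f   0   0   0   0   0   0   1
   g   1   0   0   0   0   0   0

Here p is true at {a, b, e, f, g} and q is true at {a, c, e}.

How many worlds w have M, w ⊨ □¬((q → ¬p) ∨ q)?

a: successors {b}; ¬((q → ¬p) ∨ q) there: b:F. ✗
b: successors {c}; ¬((q → ¬p) ∨ q) there: c:F. ✗
c: successors {d}; ¬((q → ¬p) ∨ q) there: d:F. ✗
d: successors {e, f}; ¬((q → ¬p) ∨ q) there: e:F, f:F. ✗
e: successors {f}; ¬((q → ¬p) ∨ q) there: f:F. ✗
f: successors {g}; ¬((q → ¬p) ∨ q) there: g:F. ✗
g: successors {a}; ¬((q → ¬p) ∨ q) there: a:F. ✗
Satisfying worlds: ∅.

0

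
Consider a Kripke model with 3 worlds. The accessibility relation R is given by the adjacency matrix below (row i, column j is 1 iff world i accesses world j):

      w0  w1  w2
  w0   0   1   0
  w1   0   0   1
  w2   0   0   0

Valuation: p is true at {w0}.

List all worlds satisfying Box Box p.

{w1, w2}

w0: successors {w1}; Box p there: w1:F. ✗
w1: successors {w2}; Box p there: w2:T. ✓
w2: no successors, so Box Box p holds vacuously. ✓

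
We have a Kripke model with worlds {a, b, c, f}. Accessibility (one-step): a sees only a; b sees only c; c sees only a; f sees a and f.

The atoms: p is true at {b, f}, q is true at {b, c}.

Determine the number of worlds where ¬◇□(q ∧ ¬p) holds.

a: ◇□(q ∧ ¬p) is F. ✓
b: ◇□(q ∧ ¬p) is F. ✓
c: ◇□(q ∧ ¬p) is F. ✓
f: ◇□(q ∧ ¬p) is F. ✓
Satisfying worlds: {a, b, c, f}.

4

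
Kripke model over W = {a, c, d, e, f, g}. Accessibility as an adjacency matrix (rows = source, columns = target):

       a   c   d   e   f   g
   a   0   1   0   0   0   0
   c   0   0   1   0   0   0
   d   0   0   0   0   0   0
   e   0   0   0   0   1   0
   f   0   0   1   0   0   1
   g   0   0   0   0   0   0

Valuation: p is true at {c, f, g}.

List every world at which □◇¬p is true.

a: successors {c}; ◇¬p there: c:T. ✓
c: successors {d}; ◇¬p there: d:F. ✗
d: no successors, so □◇¬p holds vacuously. ✓
e: successors {f}; ◇¬p there: f:T. ✓
f: successors {d, g}; ◇¬p there: d:F, g:F. ✗
g: no successors, so □◇¬p holds vacuously. ✓

{a, d, e, g}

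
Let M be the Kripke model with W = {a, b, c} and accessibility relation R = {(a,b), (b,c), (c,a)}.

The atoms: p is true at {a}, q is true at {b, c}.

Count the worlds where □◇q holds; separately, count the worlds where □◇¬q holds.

2 and 1

For □◇q:
a: successors {b}; ◇q there: b:T. ✓
b: successors {c}; ◇q there: c:F. ✗
c: successors {a}; ◇q there: a:T. ✓
— 2 worlds.
For □◇¬q:
a: successors {b}; ◇¬q there: b:F. ✗
b: successors {c}; ◇¬q there: c:T. ✓
c: successors {a}; ◇¬q there: a:F. ✗
— 1 world.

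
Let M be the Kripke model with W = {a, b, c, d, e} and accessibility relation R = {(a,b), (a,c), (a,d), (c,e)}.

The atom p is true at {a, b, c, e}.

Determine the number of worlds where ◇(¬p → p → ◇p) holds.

a: successors {b, c, d}; ¬p → p → ◇p there: b:T, c:T, d:T. ✓
b: no successors, so ◇(¬p → p → ◇p) fails. ✗
c: successors {e}; ¬p → p → ◇p there: e:T. ✓
d: no successors, so ◇(¬p → p → ◇p) fails. ✗
e: no successors, so ◇(¬p → p → ◇p) fails. ✗
Satisfying worlds: {a, c}.

2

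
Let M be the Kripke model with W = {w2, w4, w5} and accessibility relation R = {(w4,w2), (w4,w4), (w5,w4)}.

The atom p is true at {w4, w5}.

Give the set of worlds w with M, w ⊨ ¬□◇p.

w2: □◇p is T. ✗
w4: □◇p is F. ✓
w5: □◇p is T. ✗

{w4}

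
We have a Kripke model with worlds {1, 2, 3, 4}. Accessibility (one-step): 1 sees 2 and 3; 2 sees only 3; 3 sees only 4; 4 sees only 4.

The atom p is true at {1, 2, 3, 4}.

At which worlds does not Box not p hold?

1: Box not p is F. ✓
2: Box not p is F. ✓
3: Box not p is F. ✓
4: Box not p is F. ✓

{1, 2, 3, 4}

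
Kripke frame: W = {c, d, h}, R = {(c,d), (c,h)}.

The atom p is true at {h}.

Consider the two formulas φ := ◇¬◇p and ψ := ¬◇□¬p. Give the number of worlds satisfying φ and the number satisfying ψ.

1 and 2

For ◇¬◇p:
c: successors {d, h}; ¬◇p there: d:T, h:T. ✓
d: no successors, so ◇¬◇p fails. ✗
h: no successors, so ◇¬◇p fails. ✗
— 1 world.
For ¬◇□¬p:
c: ◇□¬p is T. ✗
d: ◇□¬p is F. ✓
h: ◇□¬p is F. ✓
— 2 worlds.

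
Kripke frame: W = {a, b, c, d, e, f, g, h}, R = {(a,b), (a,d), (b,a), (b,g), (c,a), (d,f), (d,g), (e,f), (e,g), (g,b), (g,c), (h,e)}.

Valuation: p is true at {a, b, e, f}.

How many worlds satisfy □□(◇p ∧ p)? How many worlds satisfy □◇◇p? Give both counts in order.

1 and 6

For □□(◇p ∧ p):
a: successors {b, d}; □(◇p ∧ p) there: b:F, d:F. ✗
b: successors {a, g}; □(◇p ∧ p) there: a:F, g:F. ✗
c: successors {a}; □(◇p ∧ p) there: a:F. ✗
d: successors {f, g}; □(◇p ∧ p) there: f:T, g:F. ✗
e: successors {f, g}; □(◇p ∧ p) there: f:T, g:F. ✗
f: no successors, so □□(◇p ∧ p) holds vacuously. ✓
g: successors {b, c}; □(◇p ∧ p) there: b:F, c:T. ✗
h: successors {e}; □(◇p ∧ p) there: e:F. ✗
— 1 world.
For □◇◇p:
a: successors {b, d}; ◇◇p there: b:T, d:T. ✓
b: successors {a, g}; ◇◇p there: a:T, g:T. ✓
c: successors {a}; ◇◇p there: a:T. ✓
d: successors {f, g}; ◇◇p there: f:F, g:T. ✗
e: successors {f, g}; ◇◇p there: f:F, g:T. ✗
f: no successors, so □◇◇p holds vacuously. ✓
g: successors {b, c}; ◇◇p there: b:T, c:T. ✓
h: successors {e}; ◇◇p there: e:T. ✓
— 6 worlds.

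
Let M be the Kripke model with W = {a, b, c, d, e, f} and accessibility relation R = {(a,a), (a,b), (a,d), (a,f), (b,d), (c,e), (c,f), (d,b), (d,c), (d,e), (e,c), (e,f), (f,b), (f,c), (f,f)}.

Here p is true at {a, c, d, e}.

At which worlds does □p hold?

a: successors {a, b, d, f}; p there: a:T, b:F, d:T, f:F. ✗
b: successors {d}; p there: d:T. ✓
c: successors {e, f}; p there: e:T, f:F. ✗
d: successors {b, c, e}; p there: b:F, c:T, e:T. ✗
e: successors {c, f}; p there: c:T, f:F. ✗
f: successors {b, c, f}; p there: b:F, c:T, f:F. ✗

{b}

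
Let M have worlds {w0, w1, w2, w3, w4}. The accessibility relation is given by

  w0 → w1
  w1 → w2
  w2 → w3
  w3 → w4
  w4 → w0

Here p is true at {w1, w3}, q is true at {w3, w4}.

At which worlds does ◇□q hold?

{w1, w2}

w0: successors {w1}; □q there: w1:F. ✗
w1: successors {w2}; □q there: w2:T. ✓
w2: successors {w3}; □q there: w3:T. ✓
w3: successors {w4}; □q there: w4:F. ✗
w4: successors {w0}; □q there: w0:F. ✗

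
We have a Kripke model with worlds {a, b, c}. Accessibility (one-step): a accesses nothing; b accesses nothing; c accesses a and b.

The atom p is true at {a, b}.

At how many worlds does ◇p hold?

a: no successors, so ◇p fails. ✗
b: no successors, so ◇p fails. ✗
c: successors {a, b}; p there: a:T, b:T. ✓
Satisfying worlds: {c}.

1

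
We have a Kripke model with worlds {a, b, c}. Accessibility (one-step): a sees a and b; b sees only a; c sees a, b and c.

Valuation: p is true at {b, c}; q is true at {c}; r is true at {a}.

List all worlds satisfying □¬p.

a: successors {a, b}; ¬p there: a:T, b:F. ✗
b: successors {a}; ¬p there: a:T. ✓
c: successors {a, b, c}; ¬p there: a:T, b:F, c:F. ✗

{b}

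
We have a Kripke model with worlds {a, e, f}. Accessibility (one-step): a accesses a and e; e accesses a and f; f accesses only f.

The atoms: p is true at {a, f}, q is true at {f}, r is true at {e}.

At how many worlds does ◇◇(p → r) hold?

a: successors {a, e}; ◇(p → r) there: a:T, e:F. ✓
e: successors {a, f}; ◇(p → r) there: a:T, f:F. ✓
f: successors {f}; ◇(p → r) there: f:F. ✗
Satisfying worlds: {a, e}.

2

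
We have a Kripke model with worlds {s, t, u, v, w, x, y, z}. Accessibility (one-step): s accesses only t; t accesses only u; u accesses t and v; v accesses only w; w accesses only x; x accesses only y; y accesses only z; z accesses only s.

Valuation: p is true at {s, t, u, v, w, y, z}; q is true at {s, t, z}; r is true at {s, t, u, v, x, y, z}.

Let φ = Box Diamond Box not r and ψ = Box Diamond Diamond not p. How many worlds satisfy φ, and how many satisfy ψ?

1 and 0

For Box Diamond Box not r:
s: successors {t}; Diamond Box not r there: t:F. ✗
t: successors {u}; Diamond Box not r there: u:T. ✓
u: successors {t, v}; Diamond Box not r there: t:F, v:F. ✗
v: successors {w}; Diamond Box not r there: w:F. ✗
w: successors {x}; Diamond Box not r there: x:F. ✗
x: successors {y}; Diamond Box not r there: y:F. ✗
y: successors {z}; Diamond Box not r there: z:F. ✗
z: successors {s}; Diamond Box not r there: s:F. ✗
— 1 world.
For Box Diamond Diamond not p:
s: successors {t}; Diamond Diamond not p there: t:F. ✗
t: successors {u}; Diamond Diamond not p there: u:F. ✗
u: successors {t, v}; Diamond Diamond not p there: t:F, v:T. ✗
v: successors {w}; Diamond Diamond not p there: w:F. ✗
w: successors {x}; Diamond Diamond not p there: x:F. ✗
x: successors {y}; Diamond Diamond not p there: y:F. ✗
y: successors {z}; Diamond Diamond not p there: z:F. ✗
z: successors {s}; Diamond Diamond not p there: s:F. ✗
— 0 worlds.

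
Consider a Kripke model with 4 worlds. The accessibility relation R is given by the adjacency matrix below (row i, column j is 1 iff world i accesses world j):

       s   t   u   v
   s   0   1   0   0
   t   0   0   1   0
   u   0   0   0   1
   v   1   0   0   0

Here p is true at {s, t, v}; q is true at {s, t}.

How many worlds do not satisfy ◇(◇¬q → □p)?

s: successors {t}; ◇¬q → □p there: t:F. ✗
t: successors {u}; ◇¬q → □p there: u:T. ✓
u: successors {v}; ◇¬q → □p there: v:T. ✓
v: successors {s}; ◇¬q → □p there: s:T. ✓
Satisfying worlds: {t, u, v}.
So ◇(◇¬q → □p) fails at the other 1 world.

1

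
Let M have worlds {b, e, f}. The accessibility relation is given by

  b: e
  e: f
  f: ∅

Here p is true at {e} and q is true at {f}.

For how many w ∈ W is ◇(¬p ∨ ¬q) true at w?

2

b: successors {e}; ¬p ∨ ¬q there: e:T. ✓
e: successors {f}; ¬p ∨ ¬q there: f:T. ✓
f: no successors, so ◇(¬p ∨ ¬q) fails. ✗
Satisfying worlds: {b, e}.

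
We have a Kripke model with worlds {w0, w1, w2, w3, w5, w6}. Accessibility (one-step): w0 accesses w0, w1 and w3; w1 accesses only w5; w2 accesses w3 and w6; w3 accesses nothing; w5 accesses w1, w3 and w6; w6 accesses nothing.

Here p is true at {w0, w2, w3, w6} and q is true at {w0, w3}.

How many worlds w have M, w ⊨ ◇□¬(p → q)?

3

w0: successors {w0, w1, w3}; □¬(p → q) there: w0:F, w1:F, w3:T. ✓
w1: successors {w5}; □¬(p → q) there: w5:F. ✗
w2: successors {w3, w6}; □¬(p → q) there: w3:T, w6:T. ✓
w3: no successors, so ◇□¬(p → q) fails. ✗
w5: successors {w1, w3, w6}; □¬(p → q) there: w1:F, w3:T, w6:T. ✓
w6: no successors, so ◇□¬(p → q) fails. ✗
Satisfying worlds: {w0, w2, w5}.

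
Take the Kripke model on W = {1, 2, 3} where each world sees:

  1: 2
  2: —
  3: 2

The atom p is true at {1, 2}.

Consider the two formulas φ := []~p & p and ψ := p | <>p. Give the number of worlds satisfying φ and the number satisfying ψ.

1 and 3

For []~p & p:
1: []~p is F, p is T. ✗
2: []~p is T, p is T. ✓
3: []~p is F, p is F. ✗
— 1 world.
For p | <>p:
1: p is T, <>p is T. ✓
2: p is T, <>p is F. ✓
3: p is F, <>p is T. ✓
— 3 worlds.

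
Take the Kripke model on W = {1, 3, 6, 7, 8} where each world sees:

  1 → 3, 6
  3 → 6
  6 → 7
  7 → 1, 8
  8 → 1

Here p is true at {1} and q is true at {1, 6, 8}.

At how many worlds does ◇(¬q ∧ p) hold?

1: successors {3, 6}; ¬q ∧ p there: 3:F, 6:F. ✗
3: successors {6}; ¬q ∧ p there: 6:F. ✗
6: successors {7}; ¬q ∧ p there: 7:F. ✗
7: successors {1, 8}; ¬q ∧ p there: 1:F, 8:F. ✗
8: successors {1}; ¬q ∧ p there: 1:F. ✗
Satisfying worlds: ∅.

0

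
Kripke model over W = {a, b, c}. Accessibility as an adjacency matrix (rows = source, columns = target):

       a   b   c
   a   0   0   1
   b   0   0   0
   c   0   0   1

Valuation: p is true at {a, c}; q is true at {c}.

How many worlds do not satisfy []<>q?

a: successors {c}; <>q there: c:T. ✓
b: no successors, so []<>q holds vacuously. ✓
c: successors {c}; <>q there: c:T. ✓
Satisfying worlds: {a, b, c}.
So []<>q fails at the other 0 worlds.

0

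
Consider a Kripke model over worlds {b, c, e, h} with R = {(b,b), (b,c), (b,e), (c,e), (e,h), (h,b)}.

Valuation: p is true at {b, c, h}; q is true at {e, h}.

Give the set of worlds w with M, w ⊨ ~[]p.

b: []p is F. ✓
c: []p is F. ✓
e: []p is T. ✗
h: []p is T. ✗

{b, c}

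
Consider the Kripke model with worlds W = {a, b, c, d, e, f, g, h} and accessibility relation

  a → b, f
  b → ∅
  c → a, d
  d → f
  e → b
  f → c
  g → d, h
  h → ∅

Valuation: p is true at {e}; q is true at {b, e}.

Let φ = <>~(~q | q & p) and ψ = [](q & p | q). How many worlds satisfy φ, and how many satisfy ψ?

For <>~(~q | q & p):
a: successors {b, f}; ~(~q | q & p) there: b:T, f:F. ✓
b: no successors, so <>~(~q | q & p) fails. ✗
c: successors {a, d}; ~(~q | q & p) there: a:F, d:F. ✗
d: successors {f}; ~(~q | q & p) there: f:F. ✗
e: successors {b}; ~(~q | q & p) there: b:T. ✓
f: successors {c}; ~(~q | q & p) there: c:F. ✗
g: successors {d, h}; ~(~q | q & p) there: d:F, h:F. ✗
h: no successors, so <>~(~q | q & p) fails. ✗
— 2 worlds.
For [](q & p | q):
a: successors {b, f}; q & p | q there: b:T, f:F. ✗
b: no successors, so [](q & p | q) holds vacuously. ✓
c: successors {a, d}; q & p | q there: a:F, d:F. ✗
d: successors {f}; q & p | q there: f:F. ✗
e: successors {b}; q & p | q there: b:T. ✓
f: successors {c}; q & p | q there: c:F. ✗
g: successors {d, h}; q & p | q there: d:F, h:F. ✗
h: no successors, so [](q & p | q) holds vacuously. ✓
— 3 worlds.

2 and 3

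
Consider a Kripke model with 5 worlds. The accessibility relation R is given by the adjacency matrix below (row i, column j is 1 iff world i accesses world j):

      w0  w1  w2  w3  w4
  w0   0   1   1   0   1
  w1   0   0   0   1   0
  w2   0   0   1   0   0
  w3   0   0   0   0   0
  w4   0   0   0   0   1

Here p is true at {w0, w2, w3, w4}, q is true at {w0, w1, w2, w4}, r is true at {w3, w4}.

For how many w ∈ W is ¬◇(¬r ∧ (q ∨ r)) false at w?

2

w0: ◇(¬r ∧ (q ∨ r)) is T. ✗
w1: ◇(¬r ∧ (q ∨ r)) is F. ✓
w2: ◇(¬r ∧ (q ∨ r)) is T. ✗
w3: ◇(¬r ∧ (q ∨ r)) is F. ✓
w4: ◇(¬r ∧ (q ∨ r)) is F. ✓
Satisfying worlds: {w1, w3, w4}.
So ¬◇(¬r ∧ (q ∨ r)) fails at the other 2 worlds.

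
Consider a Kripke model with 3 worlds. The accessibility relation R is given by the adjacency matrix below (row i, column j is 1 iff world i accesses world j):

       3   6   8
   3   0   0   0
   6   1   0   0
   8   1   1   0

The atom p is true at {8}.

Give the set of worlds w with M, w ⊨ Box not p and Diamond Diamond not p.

3: Box not p is T, Diamond Diamond not p is F. ✗
6: Box not p is T, Diamond Diamond not p is F. ✗
8: Box not p is T, Diamond Diamond not p is T. ✓

{8}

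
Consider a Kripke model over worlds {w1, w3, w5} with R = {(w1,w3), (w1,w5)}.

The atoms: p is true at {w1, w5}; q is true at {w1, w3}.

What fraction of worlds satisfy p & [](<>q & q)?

1/3

w1: p is T, [](<>q & q) is F. ✗
w3: p is F, [](<>q & q) is T. ✗
w5: p is T, [](<>q & q) is T. ✓
That's 1 of 3 worlds, so 1/3.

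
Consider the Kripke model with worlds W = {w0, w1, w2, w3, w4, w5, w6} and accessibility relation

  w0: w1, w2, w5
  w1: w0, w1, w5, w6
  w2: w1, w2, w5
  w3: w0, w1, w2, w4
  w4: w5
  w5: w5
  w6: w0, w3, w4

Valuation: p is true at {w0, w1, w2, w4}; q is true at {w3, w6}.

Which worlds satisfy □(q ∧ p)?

w0: successors {w1, w2, w5}; q ∧ p there: w1:F, w2:F, w5:F. ✗
w1: successors {w0, w1, w5, w6}; q ∧ p there: w0:F, w1:F, w5:F, w6:F. ✗
w2: successors {w1, w2, w5}; q ∧ p there: w1:F, w2:F, w5:F. ✗
w3: successors {w0, w1, w2, w4}; q ∧ p there: w0:F, w1:F, w2:F, w4:F. ✗
w4: successors {w5}; q ∧ p there: w5:F. ✗
w5: successors {w5}; q ∧ p there: w5:F. ✗
w6: successors {w0, w3, w4}; q ∧ p there: w0:F, w3:F, w4:F. ✗

∅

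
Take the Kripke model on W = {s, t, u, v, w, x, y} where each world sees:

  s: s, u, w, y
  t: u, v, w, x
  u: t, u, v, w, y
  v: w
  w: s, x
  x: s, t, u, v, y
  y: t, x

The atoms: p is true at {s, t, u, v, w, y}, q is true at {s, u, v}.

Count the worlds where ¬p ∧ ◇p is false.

6

s: ¬p is F, ◇p is T. ✗
t: ¬p is F, ◇p is T. ✗
u: ¬p is F, ◇p is T. ✗
v: ¬p is F, ◇p is T. ✗
w: ¬p is F, ◇p is T. ✗
x: ¬p is T, ◇p is T. ✓
y: ¬p is F, ◇p is T. ✗
Satisfying worlds: {x}.
So ¬p ∧ ◇p fails at the other 6 worlds.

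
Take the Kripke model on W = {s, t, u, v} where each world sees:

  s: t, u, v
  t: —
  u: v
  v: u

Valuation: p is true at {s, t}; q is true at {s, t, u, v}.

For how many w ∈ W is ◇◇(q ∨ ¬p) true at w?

3

s: successors {t, u, v}; ◇(q ∨ ¬p) there: t:F, u:T, v:T. ✓
t: no successors, so ◇◇(q ∨ ¬p) fails. ✗
u: successors {v}; ◇(q ∨ ¬p) there: v:T. ✓
v: successors {u}; ◇(q ∨ ¬p) there: u:T. ✓
Satisfying worlds: {s, u, v}.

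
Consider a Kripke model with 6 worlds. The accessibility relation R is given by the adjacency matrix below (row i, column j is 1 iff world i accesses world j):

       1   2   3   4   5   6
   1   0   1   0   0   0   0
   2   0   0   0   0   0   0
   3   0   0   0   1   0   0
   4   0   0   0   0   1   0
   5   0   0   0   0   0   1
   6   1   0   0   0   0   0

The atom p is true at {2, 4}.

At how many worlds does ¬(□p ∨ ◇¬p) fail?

1: □p ∨ ◇¬p is T. ✗
2: □p ∨ ◇¬p is T. ✗
3: □p ∨ ◇¬p is T. ✗
4: □p ∨ ◇¬p is T. ✗
5: □p ∨ ◇¬p is T. ✗
6: □p ∨ ◇¬p is T. ✗
Satisfying worlds: ∅.
So ¬(□p ∨ ◇¬p) fails at the other 6 worlds.

6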